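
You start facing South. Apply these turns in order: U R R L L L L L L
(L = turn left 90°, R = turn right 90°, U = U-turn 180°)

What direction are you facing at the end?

Answer: Final heading: North

Derivation:
Start: South
  U (U-turn (180°)) -> North
  R (right (90° clockwise)) -> East
  R (right (90° clockwise)) -> South
  L (left (90° counter-clockwise)) -> East
  L (left (90° counter-clockwise)) -> North
  L (left (90° counter-clockwise)) -> West
  L (left (90° counter-clockwise)) -> South
  L (left (90° counter-clockwise)) -> East
  L (left (90° counter-clockwise)) -> North
Final: North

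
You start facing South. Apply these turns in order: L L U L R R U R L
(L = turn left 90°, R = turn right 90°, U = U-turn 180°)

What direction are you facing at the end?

Start: South
  L (left (90° counter-clockwise)) -> East
  L (left (90° counter-clockwise)) -> North
  U (U-turn (180°)) -> South
  L (left (90° counter-clockwise)) -> East
  R (right (90° clockwise)) -> South
  R (right (90° clockwise)) -> West
  U (U-turn (180°)) -> East
  R (right (90° clockwise)) -> South
  L (left (90° counter-clockwise)) -> East
Final: East

Answer: Final heading: East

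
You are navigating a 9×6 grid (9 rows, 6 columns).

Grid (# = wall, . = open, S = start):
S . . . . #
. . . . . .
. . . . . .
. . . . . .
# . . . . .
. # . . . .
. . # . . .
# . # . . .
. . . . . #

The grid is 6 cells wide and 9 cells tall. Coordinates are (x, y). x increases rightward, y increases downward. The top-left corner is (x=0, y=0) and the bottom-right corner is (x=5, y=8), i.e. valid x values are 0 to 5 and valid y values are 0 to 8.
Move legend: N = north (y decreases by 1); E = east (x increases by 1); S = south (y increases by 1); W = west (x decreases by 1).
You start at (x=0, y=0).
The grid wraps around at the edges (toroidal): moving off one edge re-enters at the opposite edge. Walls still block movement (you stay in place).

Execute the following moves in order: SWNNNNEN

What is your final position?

Answer: Final position: (x=0, y=0)

Derivation:
Start: (x=0, y=0)
  S (south): (x=0, y=0) -> (x=0, y=1)
  W (west): (x=0, y=1) -> (x=5, y=1)
  [×4]N (north): blocked, stay at (x=5, y=1)
  E (east): (x=5, y=1) -> (x=0, y=1)
  N (north): (x=0, y=1) -> (x=0, y=0)
Final: (x=0, y=0)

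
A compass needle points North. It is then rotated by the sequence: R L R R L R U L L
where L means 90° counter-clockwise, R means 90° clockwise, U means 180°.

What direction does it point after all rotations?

Answer: Final heading: South

Derivation:
Start: North
  R (right (90° clockwise)) -> East
  L (left (90° counter-clockwise)) -> North
  R (right (90° clockwise)) -> East
  R (right (90° clockwise)) -> South
  L (left (90° counter-clockwise)) -> East
  R (right (90° clockwise)) -> South
  U (U-turn (180°)) -> North
  L (left (90° counter-clockwise)) -> West
  L (left (90° counter-clockwise)) -> South
Final: South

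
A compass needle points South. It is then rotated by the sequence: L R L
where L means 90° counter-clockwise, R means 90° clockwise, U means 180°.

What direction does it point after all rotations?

Start: South
  L (left (90° counter-clockwise)) -> East
  R (right (90° clockwise)) -> South
  L (left (90° counter-clockwise)) -> East
Final: East

Answer: Final heading: East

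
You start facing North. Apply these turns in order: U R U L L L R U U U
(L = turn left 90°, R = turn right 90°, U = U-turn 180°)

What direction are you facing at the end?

Start: North
  U (U-turn (180°)) -> South
  R (right (90° clockwise)) -> West
  U (U-turn (180°)) -> East
  L (left (90° counter-clockwise)) -> North
  L (left (90° counter-clockwise)) -> West
  L (left (90° counter-clockwise)) -> South
  R (right (90° clockwise)) -> West
  U (U-turn (180°)) -> East
  U (U-turn (180°)) -> West
  U (U-turn (180°)) -> East
Final: East

Answer: Final heading: East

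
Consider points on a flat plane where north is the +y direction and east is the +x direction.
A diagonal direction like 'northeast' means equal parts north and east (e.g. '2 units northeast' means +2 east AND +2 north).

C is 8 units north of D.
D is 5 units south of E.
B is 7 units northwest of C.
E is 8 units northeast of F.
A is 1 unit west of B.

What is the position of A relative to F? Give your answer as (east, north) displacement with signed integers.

Answer: A is at (east=0, north=18) relative to F.

Derivation:
Place F at the origin (east=0, north=0).
  E is 8 units northeast of F: delta (east=+8, north=+8); E at (east=8, north=8).
  D is 5 units south of E: delta (east=+0, north=-5); D at (east=8, north=3).
  C is 8 units north of D: delta (east=+0, north=+8); C at (east=8, north=11).
  B is 7 units northwest of C: delta (east=-7, north=+7); B at (east=1, north=18).
  A is 1 unit west of B: delta (east=-1, north=+0); A at (east=0, north=18).
Therefore A relative to F: (east=0, north=18).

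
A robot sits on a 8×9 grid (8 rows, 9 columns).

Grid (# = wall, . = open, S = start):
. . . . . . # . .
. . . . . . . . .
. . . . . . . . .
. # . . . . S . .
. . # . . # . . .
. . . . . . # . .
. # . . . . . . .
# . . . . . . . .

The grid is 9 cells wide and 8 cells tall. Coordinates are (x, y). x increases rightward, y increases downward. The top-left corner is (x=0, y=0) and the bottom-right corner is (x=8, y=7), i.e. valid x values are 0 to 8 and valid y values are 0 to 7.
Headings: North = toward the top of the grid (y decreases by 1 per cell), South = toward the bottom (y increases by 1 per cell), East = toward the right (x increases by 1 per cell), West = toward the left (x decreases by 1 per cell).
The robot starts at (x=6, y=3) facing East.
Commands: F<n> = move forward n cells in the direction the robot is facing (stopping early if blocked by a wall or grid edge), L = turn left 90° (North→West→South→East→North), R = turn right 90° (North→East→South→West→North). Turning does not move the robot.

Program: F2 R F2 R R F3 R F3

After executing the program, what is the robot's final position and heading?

Answer: Final position: (x=8, y=2), facing East

Derivation:
Start: (x=6, y=3), facing East
  F2: move forward 2, now at (x=8, y=3)
  R: turn right, now facing South
  F2: move forward 2, now at (x=8, y=5)
  R: turn right, now facing West
  R: turn right, now facing North
  F3: move forward 3, now at (x=8, y=2)
  R: turn right, now facing East
  F3: move forward 0/3 (blocked), now at (x=8, y=2)
Final: (x=8, y=2), facing East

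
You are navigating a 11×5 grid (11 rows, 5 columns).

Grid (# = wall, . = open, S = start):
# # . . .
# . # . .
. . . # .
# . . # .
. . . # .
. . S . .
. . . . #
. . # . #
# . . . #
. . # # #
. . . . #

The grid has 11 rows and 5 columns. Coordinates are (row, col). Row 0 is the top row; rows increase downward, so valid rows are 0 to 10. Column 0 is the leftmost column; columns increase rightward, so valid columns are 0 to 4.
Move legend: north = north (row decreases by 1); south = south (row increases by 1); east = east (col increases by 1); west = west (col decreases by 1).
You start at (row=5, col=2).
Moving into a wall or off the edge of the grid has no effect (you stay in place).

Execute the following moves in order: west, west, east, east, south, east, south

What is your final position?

Answer: Final position: (row=7, col=3)

Derivation:
Start: (row=5, col=2)
  west (west): (row=5, col=2) -> (row=5, col=1)
  west (west): (row=5, col=1) -> (row=5, col=0)
  east (east): (row=5, col=0) -> (row=5, col=1)
  east (east): (row=5, col=1) -> (row=5, col=2)
  south (south): (row=5, col=2) -> (row=6, col=2)
  east (east): (row=6, col=2) -> (row=6, col=3)
  south (south): (row=6, col=3) -> (row=7, col=3)
Final: (row=7, col=3)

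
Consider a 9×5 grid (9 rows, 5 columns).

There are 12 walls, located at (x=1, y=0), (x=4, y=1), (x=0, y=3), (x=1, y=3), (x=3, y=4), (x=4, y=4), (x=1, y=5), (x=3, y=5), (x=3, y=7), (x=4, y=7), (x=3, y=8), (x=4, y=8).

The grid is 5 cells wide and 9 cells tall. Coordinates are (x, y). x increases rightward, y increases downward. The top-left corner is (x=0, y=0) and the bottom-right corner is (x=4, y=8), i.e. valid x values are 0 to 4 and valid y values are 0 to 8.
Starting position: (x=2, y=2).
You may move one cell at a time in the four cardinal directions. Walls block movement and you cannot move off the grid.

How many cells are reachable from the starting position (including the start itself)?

BFS flood-fill from (x=2, y=2):
  Distance 0: (x=2, y=2)
  Distance 1: (x=2, y=1), (x=1, y=2), (x=3, y=2), (x=2, y=3)
  Distance 2: (x=2, y=0), (x=1, y=1), (x=3, y=1), (x=0, y=2), (x=4, y=2), (x=3, y=3), (x=2, y=4)
  Distance 3: (x=3, y=0), (x=0, y=1), (x=4, y=3), (x=1, y=4), (x=2, y=5)
  Distance 4: (x=0, y=0), (x=4, y=0), (x=0, y=4), (x=2, y=6)
  Distance 5: (x=0, y=5), (x=1, y=6), (x=3, y=6), (x=2, y=7)
  Distance 6: (x=0, y=6), (x=4, y=6), (x=1, y=7), (x=2, y=8)
  Distance 7: (x=4, y=5), (x=0, y=7), (x=1, y=8)
  Distance 8: (x=0, y=8)
Total reachable: 33 (grid has 33 open cells total)

Answer: Reachable cells: 33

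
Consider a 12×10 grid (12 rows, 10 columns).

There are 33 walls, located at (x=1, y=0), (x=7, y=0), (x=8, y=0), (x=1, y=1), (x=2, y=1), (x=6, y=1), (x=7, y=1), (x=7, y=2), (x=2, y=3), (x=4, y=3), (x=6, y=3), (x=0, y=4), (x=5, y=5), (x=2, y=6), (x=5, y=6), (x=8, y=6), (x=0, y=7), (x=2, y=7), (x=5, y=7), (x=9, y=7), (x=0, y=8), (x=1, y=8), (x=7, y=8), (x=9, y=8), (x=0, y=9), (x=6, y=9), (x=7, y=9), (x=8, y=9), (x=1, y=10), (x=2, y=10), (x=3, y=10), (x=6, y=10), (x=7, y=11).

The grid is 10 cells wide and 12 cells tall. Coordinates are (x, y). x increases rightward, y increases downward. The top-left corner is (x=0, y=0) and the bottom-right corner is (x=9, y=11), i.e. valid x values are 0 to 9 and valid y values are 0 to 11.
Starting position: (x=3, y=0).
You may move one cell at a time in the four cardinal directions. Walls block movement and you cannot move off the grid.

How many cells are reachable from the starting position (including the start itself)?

BFS flood-fill from (x=3, y=0):
  Distance 0: (x=3, y=0)
  Distance 1: (x=2, y=0), (x=4, y=0), (x=3, y=1)
  Distance 2: (x=5, y=0), (x=4, y=1), (x=3, y=2)
  Distance 3: (x=6, y=0), (x=5, y=1), (x=2, y=2), (x=4, y=2), (x=3, y=3)
  Distance 4: (x=1, y=2), (x=5, y=2), (x=3, y=4)
  Distance 5: (x=0, y=2), (x=6, y=2), (x=1, y=3), (x=5, y=3), (x=2, y=4), (x=4, y=4), (x=3, y=5)
  Distance 6: (x=0, y=1), (x=0, y=3), (x=1, y=4), (x=5, y=4), (x=2, y=5), (x=4, y=5), (x=3, y=6)
  Distance 7: (x=0, y=0), (x=6, y=4), (x=1, y=5), (x=4, y=6), (x=3, y=7)
  Distance 8: (x=7, y=4), (x=0, y=5), (x=6, y=5), (x=1, y=6), (x=4, y=7), (x=3, y=8)
  Distance 9: (x=7, y=3), (x=8, y=4), (x=7, y=5), (x=0, y=6), (x=6, y=6), (x=1, y=7), (x=2, y=8), (x=4, y=8), (x=3, y=9)
  Distance 10: (x=8, y=3), (x=9, y=4), (x=8, y=5), (x=7, y=6), (x=6, y=7), (x=5, y=8), (x=2, y=9), (x=4, y=9)
  Distance 11: (x=8, y=2), (x=9, y=3), (x=9, y=5), (x=7, y=7), (x=6, y=8), (x=1, y=9), (x=5, y=9), (x=4, y=10)
  Distance 12: (x=8, y=1), (x=9, y=2), (x=9, y=6), (x=8, y=7), (x=5, y=10), (x=4, y=11)
  Distance 13: (x=9, y=1), (x=8, y=8), (x=3, y=11), (x=5, y=11)
  Distance 14: (x=9, y=0), (x=2, y=11), (x=6, y=11)
  Distance 15: (x=1, y=11)
  Distance 16: (x=0, y=11)
  Distance 17: (x=0, y=10)
Total reachable: 81 (grid has 87 open cells total)

Answer: Reachable cells: 81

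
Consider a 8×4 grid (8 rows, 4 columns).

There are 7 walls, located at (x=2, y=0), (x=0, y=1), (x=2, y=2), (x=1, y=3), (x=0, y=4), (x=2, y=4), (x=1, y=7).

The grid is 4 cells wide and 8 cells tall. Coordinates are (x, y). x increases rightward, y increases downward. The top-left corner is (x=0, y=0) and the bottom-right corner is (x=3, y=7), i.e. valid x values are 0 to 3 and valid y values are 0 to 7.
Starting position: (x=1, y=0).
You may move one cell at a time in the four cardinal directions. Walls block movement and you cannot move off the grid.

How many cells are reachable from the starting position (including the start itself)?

BFS flood-fill from (x=1, y=0):
  Distance 0: (x=1, y=0)
  Distance 1: (x=0, y=0), (x=1, y=1)
  Distance 2: (x=2, y=1), (x=1, y=2)
  Distance 3: (x=3, y=1), (x=0, y=2)
  Distance 4: (x=3, y=0), (x=3, y=2), (x=0, y=3)
  Distance 5: (x=3, y=3)
  Distance 6: (x=2, y=3), (x=3, y=4)
  Distance 7: (x=3, y=5)
  Distance 8: (x=2, y=5), (x=3, y=6)
  Distance 9: (x=1, y=5), (x=2, y=6), (x=3, y=7)
  Distance 10: (x=1, y=4), (x=0, y=5), (x=1, y=6), (x=2, y=7)
  Distance 11: (x=0, y=6)
  Distance 12: (x=0, y=7)
Total reachable: 25 (grid has 25 open cells total)

Answer: Reachable cells: 25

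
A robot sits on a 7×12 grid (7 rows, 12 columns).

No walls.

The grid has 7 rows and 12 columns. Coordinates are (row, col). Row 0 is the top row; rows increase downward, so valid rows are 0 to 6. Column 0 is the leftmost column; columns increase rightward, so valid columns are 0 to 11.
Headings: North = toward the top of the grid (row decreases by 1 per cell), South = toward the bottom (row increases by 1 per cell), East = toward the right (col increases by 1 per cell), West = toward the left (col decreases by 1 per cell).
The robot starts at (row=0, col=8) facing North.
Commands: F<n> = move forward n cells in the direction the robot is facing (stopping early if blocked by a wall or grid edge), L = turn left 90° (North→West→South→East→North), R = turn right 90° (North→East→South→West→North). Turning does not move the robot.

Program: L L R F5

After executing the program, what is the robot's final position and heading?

Answer: Final position: (row=0, col=3), facing West

Derivation:
Start: (row=0, col=8), facing North
  L: turn left, now facing West
  L: turn left, now facing South
  R: turn right, now facing West
  F5: move forward 5, now at (row=0, col=3)
Final: (row=0, col=3), facing West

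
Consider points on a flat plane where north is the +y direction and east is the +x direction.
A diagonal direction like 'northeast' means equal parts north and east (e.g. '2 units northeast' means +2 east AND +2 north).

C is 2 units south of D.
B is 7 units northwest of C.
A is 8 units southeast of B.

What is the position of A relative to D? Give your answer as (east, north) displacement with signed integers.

Answer: A is at (east=1, north=-3) relative to D.

Derivation:
Place D at the origin (east=0, north=0).
  C is 2 units south of D: delta (east=+0, north=-2); C at (east=0, north=-2).
  B is 7 units northwest of C: delta (east=-7, north=+7); B at (east=-7, north=5).
  A is 8 units southeast of B: delta (east=+8, north=-8); A at (east=1, north=-3).
Therefore A relative to D: (east=1, north=-3).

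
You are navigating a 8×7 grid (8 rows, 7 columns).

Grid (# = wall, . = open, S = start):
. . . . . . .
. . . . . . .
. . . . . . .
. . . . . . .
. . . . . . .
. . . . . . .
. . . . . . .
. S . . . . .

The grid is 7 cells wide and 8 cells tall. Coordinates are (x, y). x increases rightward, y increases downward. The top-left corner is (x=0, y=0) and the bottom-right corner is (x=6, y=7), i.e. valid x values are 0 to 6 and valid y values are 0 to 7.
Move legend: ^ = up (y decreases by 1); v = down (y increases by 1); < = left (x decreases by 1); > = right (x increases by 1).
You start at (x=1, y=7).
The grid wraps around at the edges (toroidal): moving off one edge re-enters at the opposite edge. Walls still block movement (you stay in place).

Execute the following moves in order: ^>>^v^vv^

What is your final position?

Answer: Final position: (x=3, y=6)

Derivation:
Start: (x=1, y=7)
  ^ (up): (x=1, y=7) -> (x=1, y=6)
  > (right): (x=1, y=6) -> (x=2, y=6)
  > (right): (x=2, y=6) -> (x=3, y=6)
  ^ (up): (x=3, y=6) -> (x=3, y=5)
  v (down): (x=3, y=5) -> (x=3, y=6)
  ^ (up): (x=3, y=6) -> (x=3, y=5)
  v (down): (x=3, y=5) -> (x=3, y=6)
  v (down): (x=3, y=6) -> (x=3, y=7)
  ^ (up): (x=3, y=7) -> (x=3, y=6)
Final: (x=3, y=6)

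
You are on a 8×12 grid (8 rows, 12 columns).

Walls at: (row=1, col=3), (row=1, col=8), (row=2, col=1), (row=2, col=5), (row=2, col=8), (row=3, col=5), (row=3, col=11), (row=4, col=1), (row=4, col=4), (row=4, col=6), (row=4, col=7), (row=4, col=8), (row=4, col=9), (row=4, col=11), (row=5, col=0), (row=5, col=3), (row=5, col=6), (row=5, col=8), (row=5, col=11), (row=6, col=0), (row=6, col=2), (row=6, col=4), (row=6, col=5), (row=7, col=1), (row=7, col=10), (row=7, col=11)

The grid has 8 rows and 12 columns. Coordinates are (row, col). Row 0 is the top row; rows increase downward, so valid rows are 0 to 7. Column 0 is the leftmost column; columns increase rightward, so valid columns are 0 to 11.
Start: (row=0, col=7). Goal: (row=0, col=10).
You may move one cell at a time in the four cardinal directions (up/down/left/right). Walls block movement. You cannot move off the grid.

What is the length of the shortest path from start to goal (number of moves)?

Answer: Shortest path length: 3

Derivation:
BFS from (row=0, col=7) until reaching (row=0, col=10):
  Distance 0: (row=0, col=7)
  Distance 1: (row=0, col=6), (row=0, col=8), (row=1, col=7)
  Distance 2: (row=0, col=5), (row=0, col=9), (row=1, col=6), (row=2, col=7)
  Distance 3: (row=0, col=4), (row=0, col=10), (row=1, col=5), (row=1, col=9), (row=2, col=6), (row=3, col=7)  <- goal reached here
One shortest path (3 moves): (row=0, col=7) -> (row=0, col=8) -> (row=0, col=9) -> (row=0, col=10)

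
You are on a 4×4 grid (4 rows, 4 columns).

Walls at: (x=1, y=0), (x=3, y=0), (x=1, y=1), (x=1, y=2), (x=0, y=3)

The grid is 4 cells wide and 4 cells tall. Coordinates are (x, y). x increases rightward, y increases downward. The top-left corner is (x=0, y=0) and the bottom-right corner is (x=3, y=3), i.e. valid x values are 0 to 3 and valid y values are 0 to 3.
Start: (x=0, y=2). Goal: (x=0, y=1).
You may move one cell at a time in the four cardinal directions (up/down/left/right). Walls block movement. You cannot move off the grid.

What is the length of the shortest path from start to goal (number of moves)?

BFS from (x=0, y=2) until reaching (x=0, y=1):
  Distance 0: (x=0, y=2)
  Distance 1: (x=0, y=1)  <- goal reached here
One shortest path (1 moves): (x=0, y=2) -> (x=0, y=1)

Answer: Shortest path length: 1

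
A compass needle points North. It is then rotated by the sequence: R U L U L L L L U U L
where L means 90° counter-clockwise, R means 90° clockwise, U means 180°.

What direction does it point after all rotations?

Answer: Final heading: West

Derivation:
Start: North
  R (right (90° clockwise)) -> East
  U (U-turn (180°)) -> West
  L (left (90° counter-clockwise)) -> South
  U (U-turn (180°)) -> North
  L (left (90° counter-clockwise)) -> West
  L (left (90° counter-clockwise)) -> South
  L (left (90° counter-clockwise)) -> East
  L (left (90° counter-clockwise)) -> North
  U (U-turn (180°)) -> South
  U (U-turn (180°)) -> North
  L (left (90° counter-clockwise)) -> West
Final: West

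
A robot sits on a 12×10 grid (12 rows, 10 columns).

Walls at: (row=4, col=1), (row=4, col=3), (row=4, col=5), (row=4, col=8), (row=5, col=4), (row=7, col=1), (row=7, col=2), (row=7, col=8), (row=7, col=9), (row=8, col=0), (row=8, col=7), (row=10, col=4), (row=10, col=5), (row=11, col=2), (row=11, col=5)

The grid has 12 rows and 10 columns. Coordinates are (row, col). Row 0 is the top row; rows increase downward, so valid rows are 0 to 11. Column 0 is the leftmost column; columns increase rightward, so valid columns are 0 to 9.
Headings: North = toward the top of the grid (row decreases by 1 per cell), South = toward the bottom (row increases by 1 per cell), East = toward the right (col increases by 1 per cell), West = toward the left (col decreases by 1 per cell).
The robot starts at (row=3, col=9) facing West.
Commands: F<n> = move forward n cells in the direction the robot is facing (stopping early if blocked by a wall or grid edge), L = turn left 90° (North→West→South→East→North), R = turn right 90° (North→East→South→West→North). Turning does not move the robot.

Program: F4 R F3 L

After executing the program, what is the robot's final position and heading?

Start: (row=3, col=9), facing West
  F4: move forward 4, now at (row=3, col=5)
  R: turn right, now facing North
  F3: move forward 3, now at (row=0, col=5)
  L: turn left, now facing West
Final: (row=0, col=5), facing West

Answer: Final position: (row=0, col=5), facing West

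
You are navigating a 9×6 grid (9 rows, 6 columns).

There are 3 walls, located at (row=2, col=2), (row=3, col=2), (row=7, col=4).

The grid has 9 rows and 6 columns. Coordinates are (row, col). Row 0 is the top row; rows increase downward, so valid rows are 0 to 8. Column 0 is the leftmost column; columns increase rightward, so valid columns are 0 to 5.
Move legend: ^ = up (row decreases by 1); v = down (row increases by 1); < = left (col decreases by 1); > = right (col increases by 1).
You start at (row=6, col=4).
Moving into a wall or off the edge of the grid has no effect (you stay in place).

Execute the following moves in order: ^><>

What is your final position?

Answer: Final position: (row=5, col=5)

Derivation:
Start: (row=6, col=4)
  ^ (up): (row=6, col=4) -> (row=5, col=4)
  > (right): (row=5, col=4) -> (row=5, col=5)
  < (left): (row=5, col=5) -> (row=5, col=4)
  > (right): (row=5, col=4) -> (row=5, col=5)
Final: (row=5, col=5)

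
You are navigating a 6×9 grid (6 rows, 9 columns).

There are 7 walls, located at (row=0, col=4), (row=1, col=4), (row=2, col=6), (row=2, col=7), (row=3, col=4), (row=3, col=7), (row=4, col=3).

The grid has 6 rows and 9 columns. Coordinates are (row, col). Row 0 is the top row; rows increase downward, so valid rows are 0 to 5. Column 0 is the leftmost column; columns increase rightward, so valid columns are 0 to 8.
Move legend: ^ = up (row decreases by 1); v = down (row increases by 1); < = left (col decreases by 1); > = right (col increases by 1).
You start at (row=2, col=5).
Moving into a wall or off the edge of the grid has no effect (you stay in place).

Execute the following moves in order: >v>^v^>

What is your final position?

Answer: Final position: (row=3, col=6)

Derivation:
Start: (row=2, col=5)
  > (right): blocked, stay at (row=2, col=5)
  v (down): (row=2, col=5) -> (row=3, col=5)
  > (right): (row=3, col=5) -> (row=3, col=6)
  ^ (up): blocked, stay at (row=3, col=6)
  v (down): (row=3, col=6) -> (row=4, col=6)
  ^ (up): (row=4, col=6) -> (row=3, col=6)
  > (right): blocked, stay at (row=3, col=6)
Final: (row=3, col=6)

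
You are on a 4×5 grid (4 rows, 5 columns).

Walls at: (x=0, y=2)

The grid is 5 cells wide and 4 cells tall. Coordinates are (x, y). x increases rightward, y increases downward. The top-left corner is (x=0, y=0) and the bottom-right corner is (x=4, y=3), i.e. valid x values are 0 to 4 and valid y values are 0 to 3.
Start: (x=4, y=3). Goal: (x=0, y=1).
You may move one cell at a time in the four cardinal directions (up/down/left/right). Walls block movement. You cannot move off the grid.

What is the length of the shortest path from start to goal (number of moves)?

BFS from (x=4, y=3) until reaching (x=0, y=1):
  Distance 0: (x=4, y=3)
  Distance 1: (x=4, y=2), (x=3, y=3)
  Distance 2: (x=4, y=1), (x=3, y=2), (x=2, y=3)
  Distance 3: (x=4, y=0), (x=3, y=1), (x=2, y=2), (x=1, y=3)
  Distance 4: (x=3, y=0), (x=2, y=1), (x=1, y=2), (x=0, y=3)
  Distance 5: (x=2, y=0), (x=1, y=1)
  Distance 6: (x=1, y=0), (x=0, y=1)  <- goal reached here
One shortest path (6 moves): (x=4, y=3) -> (x=3, y=3) -> (x=2, y=3) -> (x=1, y=3) -> (x=1, y=2) -> (x=1, y=1) -> (x=0, y=1)

Answer: Shortest path length: 6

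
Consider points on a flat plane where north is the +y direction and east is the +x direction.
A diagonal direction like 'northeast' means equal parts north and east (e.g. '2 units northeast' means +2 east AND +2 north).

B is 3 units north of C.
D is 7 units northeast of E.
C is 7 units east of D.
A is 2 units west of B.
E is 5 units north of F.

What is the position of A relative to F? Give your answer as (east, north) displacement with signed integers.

Place F at the origin (east=0, north=0).
  E is 5 units north of F: delta (east=+0, north=+5); E at (east=0, north=5).
  D is 7 units northeast of E: delta (east=+7, north=+7); D at (east=7, north=12).
  C is 7 units east of D: delta (east=+7, north=+0); C at (east=14, north=12).
  B is 3 units north of C: delta (east=+0, north=+3); B at (east=14, north=15).
  A is 2 units west of B: delta (east=-2, north=+0); A at (east=12, north=15).
Therefore A relative to F: (east=12, north=15).

Answer: A is at (east=12, north=15) relative to F.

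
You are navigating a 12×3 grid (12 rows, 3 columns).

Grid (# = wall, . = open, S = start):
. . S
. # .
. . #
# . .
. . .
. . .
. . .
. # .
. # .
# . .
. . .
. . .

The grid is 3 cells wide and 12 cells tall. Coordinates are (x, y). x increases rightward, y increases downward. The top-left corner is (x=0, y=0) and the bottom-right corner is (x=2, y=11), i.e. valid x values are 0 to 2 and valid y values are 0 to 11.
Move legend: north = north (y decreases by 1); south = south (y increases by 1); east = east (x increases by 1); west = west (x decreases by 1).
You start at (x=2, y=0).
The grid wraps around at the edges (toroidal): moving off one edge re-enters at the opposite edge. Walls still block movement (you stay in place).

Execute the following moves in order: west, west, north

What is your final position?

Answer: Final position: (x=0, y=11)

Derivation:
Start: (x=2, y=0)
  west (west): (x=2, y=0) -> (x=1, y=0)
  west (west): (x=1, y=0) -> (x=0, y=0)
  north (north): (x=0, y=0) -> (x=0, y=11)
Final: (x=0, y=11)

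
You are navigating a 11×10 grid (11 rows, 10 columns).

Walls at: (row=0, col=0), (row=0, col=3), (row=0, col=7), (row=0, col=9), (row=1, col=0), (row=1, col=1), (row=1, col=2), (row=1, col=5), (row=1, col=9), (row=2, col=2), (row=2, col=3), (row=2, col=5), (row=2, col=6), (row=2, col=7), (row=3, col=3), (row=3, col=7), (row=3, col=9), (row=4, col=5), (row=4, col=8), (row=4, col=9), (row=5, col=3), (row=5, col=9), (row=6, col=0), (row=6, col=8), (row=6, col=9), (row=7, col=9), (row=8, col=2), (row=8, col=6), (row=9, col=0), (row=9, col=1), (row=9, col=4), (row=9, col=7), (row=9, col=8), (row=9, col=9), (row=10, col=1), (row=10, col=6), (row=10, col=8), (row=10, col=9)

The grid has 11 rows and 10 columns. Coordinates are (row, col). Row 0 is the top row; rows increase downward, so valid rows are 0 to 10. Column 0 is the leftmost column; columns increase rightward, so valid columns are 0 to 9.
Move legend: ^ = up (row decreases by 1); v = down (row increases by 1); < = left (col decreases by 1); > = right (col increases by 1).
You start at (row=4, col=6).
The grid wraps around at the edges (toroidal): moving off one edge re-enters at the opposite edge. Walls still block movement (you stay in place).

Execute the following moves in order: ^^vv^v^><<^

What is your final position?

Start: (row=4, col=6)
  ^ (up): (row=4, col=6) -> (row=3, col=6)
  ^ (up): blocked, stay at (row=3, col=6)
  v (down): (row=3, col=6) -> (row=4, col=6)
  v (down): (row=4, col=6) -> (row=5, col=6)
  ^ (up): (row=5, col=6) -> (row=4, col=6)
  v (down): (row=4, col=6) -> (row=5, col=6)
  ^ (up): (row=5, col=6) -> (row=4, col=6)
  > (right): (row=4, col=6) -> (row=4, col=7)
  < (left): (row=4, col=7) -> (row=4, col=6)
  < (left): blocked, stay at (row=4, col=6)
  ^ (up): (row=4, col=6) -> (row=3, col=6)
Final: (row=3, col=6)

Answer: Final position: (row=3, col=6)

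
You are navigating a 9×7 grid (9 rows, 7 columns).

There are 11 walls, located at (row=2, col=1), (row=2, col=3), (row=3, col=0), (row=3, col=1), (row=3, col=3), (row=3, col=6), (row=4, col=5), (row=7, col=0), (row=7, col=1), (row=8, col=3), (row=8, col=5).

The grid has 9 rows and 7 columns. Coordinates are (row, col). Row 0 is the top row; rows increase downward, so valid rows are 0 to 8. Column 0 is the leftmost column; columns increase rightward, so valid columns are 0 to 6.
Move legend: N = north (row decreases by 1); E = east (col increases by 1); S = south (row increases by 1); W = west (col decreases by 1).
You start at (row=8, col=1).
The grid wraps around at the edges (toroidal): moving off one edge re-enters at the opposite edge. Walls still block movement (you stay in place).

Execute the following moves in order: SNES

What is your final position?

Start: (row=8, col=1)
  S (south): (row=8, col=1) -> (row=0, col=1)
  N (north): (row=0, col=1) -> (row=8, col=1)
  E (east): (row=8, col=1) -> (row=8, col=2)
  S (south): (row=8, col=2) -> (row=0, col=2)
Final: (row=0, col=2)

Answer: Final position: (row=0, col=2)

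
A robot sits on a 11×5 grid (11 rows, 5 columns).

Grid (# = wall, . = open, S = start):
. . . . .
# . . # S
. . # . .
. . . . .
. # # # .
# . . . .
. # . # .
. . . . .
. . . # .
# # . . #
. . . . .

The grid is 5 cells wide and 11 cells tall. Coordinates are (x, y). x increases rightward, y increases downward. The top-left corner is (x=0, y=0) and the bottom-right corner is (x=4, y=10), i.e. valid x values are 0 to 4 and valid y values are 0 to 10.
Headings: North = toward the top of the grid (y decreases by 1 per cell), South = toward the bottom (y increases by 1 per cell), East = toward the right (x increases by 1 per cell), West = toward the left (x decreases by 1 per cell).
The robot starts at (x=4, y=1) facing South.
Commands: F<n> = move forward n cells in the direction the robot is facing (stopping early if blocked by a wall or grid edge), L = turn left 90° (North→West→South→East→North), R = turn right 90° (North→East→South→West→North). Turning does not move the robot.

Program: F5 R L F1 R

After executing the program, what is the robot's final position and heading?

Answer: Final position: (x=4, y=7), facing West

Derivation:
Start: (x=4, y=1), facing South
  F5: move forward 5, now at (x=4, y=6)
  R: turn right, now facing West
  L: turn left, now facing South
  F1: move forward 1, now at (x=4, y=7)
  R: turn right, now facing West
Final: (x=4, y=7), facing West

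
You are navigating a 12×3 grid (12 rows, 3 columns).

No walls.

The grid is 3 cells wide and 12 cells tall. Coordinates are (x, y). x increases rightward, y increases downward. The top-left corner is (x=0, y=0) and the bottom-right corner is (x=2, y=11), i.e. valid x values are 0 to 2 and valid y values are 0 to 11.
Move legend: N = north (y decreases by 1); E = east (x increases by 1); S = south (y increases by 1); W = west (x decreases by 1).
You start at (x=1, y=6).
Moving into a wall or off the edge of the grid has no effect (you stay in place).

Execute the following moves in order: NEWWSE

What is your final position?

Start: (x=1, y=6)
  N (north): (x=1, y=6) -> (x=1, y=5)
  E (east): (x=1, y=5) -> (x=2, y=5)
  W (west): (x=2, y=5) -> (x=1, y=5)
  W (west): (x=1, y=5) -> (x=0, y=5)
  S (south): (x=0, y=5) -> (x=0, y=6)
  E (east): (x=0, y=6) -> (x=1, y=6)
Final: (x=1, y=6)

Answer: Final position: (x=1, y=6)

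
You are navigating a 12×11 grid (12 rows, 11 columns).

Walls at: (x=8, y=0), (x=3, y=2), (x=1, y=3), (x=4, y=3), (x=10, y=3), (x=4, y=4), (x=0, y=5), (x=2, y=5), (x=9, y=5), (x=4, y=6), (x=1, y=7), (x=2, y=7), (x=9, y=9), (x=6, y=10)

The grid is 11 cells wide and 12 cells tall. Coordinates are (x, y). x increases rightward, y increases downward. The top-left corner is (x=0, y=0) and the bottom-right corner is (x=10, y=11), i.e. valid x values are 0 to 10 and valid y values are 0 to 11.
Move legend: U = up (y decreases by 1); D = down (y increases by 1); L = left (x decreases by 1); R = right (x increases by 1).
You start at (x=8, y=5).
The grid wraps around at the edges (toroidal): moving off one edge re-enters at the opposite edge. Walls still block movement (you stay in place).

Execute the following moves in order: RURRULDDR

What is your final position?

Start: (x=8, y=5)
  R (right): blocked, stay at (x=8, y=5)
  U (up): (x=8, y=5) -> (x=8, y=4)
  R (right): (x=8, y=4) -> (x=9, y=4)
  R (right): (x=9, y=4) -> (x=10, y=4)
  U (up): blocked, stay at (x=10, y=4)
  L (left): (x=10, y=4) -> (x=9, y=4)
  D (down): blocked, stay at (x=9, y=4)
  D (down): blocked, stay at (x=9, y=4)
  R (right): (x=9, y=4) -> (x=10, y=4)
Final: (x=10, y=4)

Answer: Final position: (x=10, y=4)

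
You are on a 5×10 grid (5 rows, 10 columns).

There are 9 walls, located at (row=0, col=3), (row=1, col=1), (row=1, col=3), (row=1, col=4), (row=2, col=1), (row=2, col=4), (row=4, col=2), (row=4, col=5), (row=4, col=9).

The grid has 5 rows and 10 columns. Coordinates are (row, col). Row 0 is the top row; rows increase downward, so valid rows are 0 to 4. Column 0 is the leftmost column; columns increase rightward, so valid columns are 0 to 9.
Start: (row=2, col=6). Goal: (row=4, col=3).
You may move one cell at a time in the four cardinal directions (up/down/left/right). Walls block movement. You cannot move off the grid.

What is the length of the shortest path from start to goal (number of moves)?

Answer: Shortest path length: 5

Derivation:
BFS from (row=2, col=6) until reaching (row=4, col=3):
  Distance 0: (row=2, col=6)
  Distance 1: (row=1, col=6), (row=2, col=5), (row=2, col=7), (row=3, col=6)
  Distance 2: (row=0, col=6), (row=1, col=5), (row=1, col=7), (row=2, col=8), (row=3, col=5), (row=3, col=7), (row=4, col=6)
  Distance 3: (row=0, col=5), (row=0, col=7), (row=1, col=8), (row=2, col=9), (row=3, col=4), (row=3, col=8), (row=4, col=7)
  Distance 4: (row=0, col=4), (row=0, col=8), (row=1, col=9), (row=3, col=3), (row=3, col=9), (row=4, col=4), (row=4, col=8)
  Distance 5: (row=0, col=9), (row=2, col=3), (row=3, col=2), (row=4, col=3)  <- goal reached here
One shortest path (5 moves): (row=2, col=6) -> (row=2, col=5) -> (row=3, col=5) -> (row=3, col=4) -> (row=3, col=3) -> (row=4, col=3)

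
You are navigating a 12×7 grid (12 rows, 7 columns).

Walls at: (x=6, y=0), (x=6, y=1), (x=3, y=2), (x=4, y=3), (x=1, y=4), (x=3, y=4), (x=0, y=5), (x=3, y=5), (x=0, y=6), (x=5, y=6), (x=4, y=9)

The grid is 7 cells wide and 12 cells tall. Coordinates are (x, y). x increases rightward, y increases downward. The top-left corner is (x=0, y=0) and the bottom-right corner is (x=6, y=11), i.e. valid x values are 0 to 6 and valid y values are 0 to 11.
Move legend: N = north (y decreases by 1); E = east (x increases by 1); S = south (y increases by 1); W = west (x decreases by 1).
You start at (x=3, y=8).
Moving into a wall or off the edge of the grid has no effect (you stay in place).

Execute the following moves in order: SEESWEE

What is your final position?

Answer: Final position: (x=4, y=10)

Derivation:
Start: (x=3, y=8)
  S (south): (x=3, y=8) -> (x=3, y=9)
  E (east): blocked, stay at (x=3, y=9)
  E (east): blocked, stay at (x=3, y=9)
  S (south): (x=3, y=9) -> (x=3, y=10)
  W (west): (x=3, y=10) -> (x=2, y=10)
  E (east): (x=2, y=10) -> (x=3, y=10)
  E (east): (x=3, y=10) -> (x=4, y=10)
Final: (x=4, y=10)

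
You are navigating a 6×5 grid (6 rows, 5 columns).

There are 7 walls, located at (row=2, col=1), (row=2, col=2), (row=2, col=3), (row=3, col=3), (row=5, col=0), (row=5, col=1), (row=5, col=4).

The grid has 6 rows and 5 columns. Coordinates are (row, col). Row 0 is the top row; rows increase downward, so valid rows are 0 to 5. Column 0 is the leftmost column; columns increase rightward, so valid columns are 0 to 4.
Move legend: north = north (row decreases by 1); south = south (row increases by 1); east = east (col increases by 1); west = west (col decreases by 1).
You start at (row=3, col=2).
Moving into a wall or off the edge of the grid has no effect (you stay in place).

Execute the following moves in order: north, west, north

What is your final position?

Start: (row=3, col=2)
  north (north): blocked, stay at (row=3, col=2)
  west (west): (row=3, col=2) -> (row=3, col=1)
  north (north): blocked, stay at (row=3, col=1)
Final: (row=3, col=1)

Answer: Final position: (row=3, col=1)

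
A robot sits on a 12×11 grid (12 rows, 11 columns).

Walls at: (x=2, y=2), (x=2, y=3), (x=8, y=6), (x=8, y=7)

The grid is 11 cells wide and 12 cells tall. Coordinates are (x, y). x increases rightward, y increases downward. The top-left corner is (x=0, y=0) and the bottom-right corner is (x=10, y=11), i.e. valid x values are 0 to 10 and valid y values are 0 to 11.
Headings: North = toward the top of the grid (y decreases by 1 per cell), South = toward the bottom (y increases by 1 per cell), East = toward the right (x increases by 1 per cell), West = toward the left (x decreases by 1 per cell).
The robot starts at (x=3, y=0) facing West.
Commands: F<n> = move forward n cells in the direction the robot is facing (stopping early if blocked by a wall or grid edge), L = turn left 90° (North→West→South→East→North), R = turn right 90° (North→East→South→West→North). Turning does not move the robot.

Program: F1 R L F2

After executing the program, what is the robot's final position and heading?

Answer: Final position: (x=0, y=0), facing West

Derivation:
Start: (x=3, y=0), facing West
  F1: move forward 1, now at (x=2, y=0)
  R: turn right, now facing North
  L: turn left, now facing West
  F2: move forward 2, now at (x=0, y=0)
Final: (x=0, y=0), facing West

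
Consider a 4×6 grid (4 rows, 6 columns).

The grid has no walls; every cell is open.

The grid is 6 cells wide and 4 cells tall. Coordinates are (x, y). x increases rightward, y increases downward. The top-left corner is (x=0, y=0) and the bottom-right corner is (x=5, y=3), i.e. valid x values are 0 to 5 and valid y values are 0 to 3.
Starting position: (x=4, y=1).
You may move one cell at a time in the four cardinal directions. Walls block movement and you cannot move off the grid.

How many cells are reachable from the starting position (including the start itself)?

Answer: Reachable cells: 24

Derivation:
BFS flood-fill from (x=4, y=1):
  Distance 0: (x=4, y=1)
  Distance 1: (x=4, y=0), (x=3, y=1), (x=5, y=1), (x=4, y=2)
  Distance 2: (x=3, y=0), (x=5, y=0), (x=2, y=1), (x=3, y=2), (x=5, y=2), (x=4, y=3)
  Distance 3: (x=2, y=0), (x=1, y=1), (x=2, y=2), (x=3, y=3), (x=5, y=3)
  Distance 4: (x=1, y=0), (x=0, y=1), (x=1, y=2), (x=2, y=3)
  Distance 5: (x=0, y=0), (x=0, y=2), (x=1, y=3)
  Distance 6: (x=0, y=3)
Total reachable: 24 (grid has 24 open cells total)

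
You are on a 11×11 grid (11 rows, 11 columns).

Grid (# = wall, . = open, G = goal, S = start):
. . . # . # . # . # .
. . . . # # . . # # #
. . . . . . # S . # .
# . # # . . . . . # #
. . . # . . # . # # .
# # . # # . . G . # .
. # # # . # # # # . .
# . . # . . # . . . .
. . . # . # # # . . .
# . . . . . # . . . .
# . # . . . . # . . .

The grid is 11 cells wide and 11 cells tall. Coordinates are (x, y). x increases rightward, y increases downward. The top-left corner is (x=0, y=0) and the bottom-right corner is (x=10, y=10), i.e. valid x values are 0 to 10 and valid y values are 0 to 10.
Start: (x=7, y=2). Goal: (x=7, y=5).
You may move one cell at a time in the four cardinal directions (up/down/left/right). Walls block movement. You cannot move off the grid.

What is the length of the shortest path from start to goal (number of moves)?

BFS from (x=7, y=2) until reaching (x=7, y=5):
  Distance 0: (x=7, y=2)
  Distance 1: (x=7, y=1), (x=8, y=2), (x=7, y=3)
  Distance 2: (x=6, y=1), (x=6, y=3), (x=8, y=3), (x=7, y=4)
  Distance 3: (x=6, y=0), (x=5, y=3), (x=7, y=5)  <- goal reached here
One shortest path (3 moves): (x=7, y=2) -> (x=7, y=3) -> (x=7, y=4) -> (x=7, y=5)

Answer: Shortest path length: 3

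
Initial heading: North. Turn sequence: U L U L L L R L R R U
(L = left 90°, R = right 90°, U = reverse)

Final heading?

Start: North
  U (U-turn (180°)) -> South
  L (left (90° counter-clockwise)) -> East
  U (U-turn (180°)) -> West
  L (left (90° counter-clockwise)) -> South
  L (left (90° counter-clockwise)) -> East
  L (left (90° counter-clockwise)) -> North
  R (right (90° clockwise)) -> East
  L (left (90° counter-clockwise)) -> North
  R (right (90° clockwise)) -> East
  R (right (90° clockwise)) -> South
  U (U-turn (180°)) -> North
Final: North

Answer: Final heading: North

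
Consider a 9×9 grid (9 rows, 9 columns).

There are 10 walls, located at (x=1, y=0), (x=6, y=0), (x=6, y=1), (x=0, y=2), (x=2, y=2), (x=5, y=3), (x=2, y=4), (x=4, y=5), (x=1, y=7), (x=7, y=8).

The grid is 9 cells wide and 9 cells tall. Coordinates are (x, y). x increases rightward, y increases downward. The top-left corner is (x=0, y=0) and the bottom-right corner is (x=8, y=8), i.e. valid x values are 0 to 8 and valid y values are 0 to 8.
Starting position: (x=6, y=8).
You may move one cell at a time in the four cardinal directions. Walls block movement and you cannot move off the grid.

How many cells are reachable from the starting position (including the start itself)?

BFS flood-fill from (x=6, y=8):
  Distance 0: (x=6, y=8)
  Distance 1: (x=6, y=7), (x=5, y=8)
  Distance 2: (x=6, y=6), (x=5, y=7), (x=7, y=7), (x=4, y=8)
  Distance 3: (x=6, y=5), (x=5, y=6), (x=7, y=6), (x=4, y=7), (x=8, y=7), (x=3, y=8)
  Distance 4: (x=6, y=4), (x=5, y=5), (x=7, y=5), (x=4, y=6), (x=8, y=6), (x=3, y=7), (x=2, y=8), (x=8, y=8)
  Distance 5: (x=6, y=3), (x=5, y=4), (x=7, y=4), (x=8, y=5), (x=3, y=6), (x=2, y=7), (x=1, y=8)
  Distance 6: (x=6, y=2), (x=7, y=3), (x=4, y=4), (x=8, y=4), (x=3, y=5), (x=2, y=6), (x=0, y=8)
  Distance 7: (x=5, y=2), (x=7, y=2), (x=4, y=3), (x=8, y=3), (x=3, y=4), (x=2, y=5), (x=1, y=6), (x=0, y=7)
  Distance 8: (x=5, y=1), (x=7, y=1), (x=4, y=2), (x=8, y=2), (x=3, y=3), (x=1, y=5), (x=0, y=6)
  Distance 9: (x=5, y=0), (x=7, y=0), (x=4, y=1), (x=8, y=1), (x=3, y=2), (x=2, y=3), (x=1, y=4), (x=0, y=5)
  Distance 10: (x=4, y=0), (x=8, y=0), (x=3, y=1), (x=1, y=3), (x=0, y=4)
  Distance 11: (x=3, y=0), (x=2, y=1), (x=1, y=2), (x=0, y=3)
  Distance 12: (x=2, y=0), (x=1, y=1)
  Distance 13: (x=0, y=1)
  Distance 14: (x=0, y=0)
Total reachable: 71 (grid has 71 open cells total)

Answer: Reachable cells: 71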